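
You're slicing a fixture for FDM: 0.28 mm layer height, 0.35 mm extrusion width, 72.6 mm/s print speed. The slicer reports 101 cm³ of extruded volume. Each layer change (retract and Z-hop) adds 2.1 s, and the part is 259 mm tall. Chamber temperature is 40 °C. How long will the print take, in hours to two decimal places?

4.48 hours

Extrusion cross-section: 0.28 × 0.35 → 0.098 mm².
Toolpath length = 101 cm³ / 0.098 mm² = 101000 / 0.098 = 1030612.2 mm.
Extrusion time: 1030612.2 / 72.6 → 14195.8 s.
Layers = ⌈259/0.28⌉ = 925.
Z-hop total = 925 × 2.1, so 1942.5 s.
Altogether 14195.8 + 1942.5 = 16138.3 s, i.e. 4.48 hours.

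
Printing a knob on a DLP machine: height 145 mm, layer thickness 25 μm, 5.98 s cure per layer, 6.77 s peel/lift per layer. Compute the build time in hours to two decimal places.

Layer count = ceil(145 / 0.025) = 5800.
Per-layer time = 5.98 + 6.77, so 12.75 s.
Total = 5800 × 12.75 = 73950 s = 20.54 hours.

20.54 hours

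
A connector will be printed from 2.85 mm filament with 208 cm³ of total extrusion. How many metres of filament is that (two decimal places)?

Filament cross-section = π × (2.85/2)² = 6.3794 mm².
Length = 208 cm³ / 6.3794 mm² = 208000 / 6.3794 = 32604.95 mm = 32.60 m.

32.60 m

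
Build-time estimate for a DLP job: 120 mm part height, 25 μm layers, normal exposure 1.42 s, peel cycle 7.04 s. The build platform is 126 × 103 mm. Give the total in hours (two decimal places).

Layer count = ceil(120 / 0.025) = 4800.
Per-layer time: 1.42 + 7.04 → 8.46 s.
Total = 4800 × 8.46 = 40608 s = 11.28 hours.

11.28 hours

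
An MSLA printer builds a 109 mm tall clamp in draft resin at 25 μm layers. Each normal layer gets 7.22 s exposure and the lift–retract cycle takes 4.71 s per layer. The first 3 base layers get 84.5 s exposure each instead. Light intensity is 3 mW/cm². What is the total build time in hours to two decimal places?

14.51 hours

Layer count = ceil(109 / 0.025) = 4360.
Base layers = 3 × (84.5 + 4.71) = 267.63 s.
Regular layers: 4357 × (7.22 + 4.71) → 51979.01 s.
Total = 267.63 + 51979.01 = 52246.64 s = 14.51 hours.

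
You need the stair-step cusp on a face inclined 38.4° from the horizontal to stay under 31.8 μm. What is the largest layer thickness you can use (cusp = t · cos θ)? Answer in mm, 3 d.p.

t = h_c / cos θ = 0.0318 / 0.7837 = 0.041 mm.

0.041 mm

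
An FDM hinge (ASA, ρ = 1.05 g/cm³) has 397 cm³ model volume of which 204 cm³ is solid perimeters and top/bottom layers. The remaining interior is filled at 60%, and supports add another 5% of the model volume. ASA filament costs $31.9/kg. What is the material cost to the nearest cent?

Infill region = 397 − 204 = 193 cm³.
Infill volume = 0.60 × 193, so 115.8 cm³.
Support = 0.05 × 397, so 19.85 cm³.
Deposited volume = 204 + 115.8 + 19.85, so 339.65 cm³.
Mass = 339.65 × 1.05 = 356.6325 g.
Cost = 356.6325 g / 1000 × $31.9/kg = $11.38.

$11.38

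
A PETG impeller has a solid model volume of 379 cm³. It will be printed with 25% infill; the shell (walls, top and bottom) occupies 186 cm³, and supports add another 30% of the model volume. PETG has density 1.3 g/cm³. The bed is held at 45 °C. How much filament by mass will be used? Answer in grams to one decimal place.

452.3 g

Volume inside the shell = 379 − 186 = 193 cm³.
Deposited infill = 0.25 × 193, so 48.25 cm³.
Support: 0.30 × 379 → 113.7 cm³.
Deposited volume = 186 + 48.25 + 113.7, so 347.95 cm³.
Mass = 347.95 × 1.3 = 452.335 g.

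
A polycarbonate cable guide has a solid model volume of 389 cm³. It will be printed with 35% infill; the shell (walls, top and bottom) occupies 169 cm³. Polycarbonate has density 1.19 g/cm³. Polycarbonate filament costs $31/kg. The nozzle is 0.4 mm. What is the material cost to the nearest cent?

$9.07

Infill region = 389 − 169 = 220 cm³.
Deposited infill = 0.35 × 220, so 77 cm³.
Total extruded: 169 + 77 → 246 cm³.
Mass = 246 × 1.19, so 292.74 g.
Cost = 292.74 g / 1000 × $31/kg = $9.07.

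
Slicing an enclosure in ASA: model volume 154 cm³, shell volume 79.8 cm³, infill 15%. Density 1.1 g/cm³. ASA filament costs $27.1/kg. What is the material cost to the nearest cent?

$2.71

Infill region = 154 − 79.8 = 74.2 cm³.
Infill deposited: 0.15 × 74.2 → 11.13 cm³.
Total printed volume = 79.8 + 11.13 = 90.93 cm³.
Mass = 90.93 × 1.1, so 100.023 g.
At $27.1/kg: 100.023/1000 × 27.1 = $2.71.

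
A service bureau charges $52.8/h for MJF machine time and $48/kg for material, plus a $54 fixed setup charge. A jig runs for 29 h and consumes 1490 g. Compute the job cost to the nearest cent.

Machine-time cost = 52.8 × 29, so $1531.20.
Material charge: 48 × 1490/1000 → $71.52.
Adding setup: 1531.20 + 71.52 + 54 → $1656.72.

$1656.72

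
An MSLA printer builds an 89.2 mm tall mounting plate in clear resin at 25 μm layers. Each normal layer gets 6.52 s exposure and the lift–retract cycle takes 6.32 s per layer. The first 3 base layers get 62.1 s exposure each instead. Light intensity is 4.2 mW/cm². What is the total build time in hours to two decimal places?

12.77 hours

Number of layers: 89.2 / 0.025 → 3568 (rounded up).
Burn-in layers = 3 × (62.1 + 6.32) = 205.26 s.
Regular layers = 3565 × (6.52 + 6.32), so 45774.6 s.
Total = 205.26 + 45774.6 = 45979.86 s = 12.77 hours.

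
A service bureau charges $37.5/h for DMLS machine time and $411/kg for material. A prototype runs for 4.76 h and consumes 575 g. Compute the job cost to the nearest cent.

Machine cost: 37.5 × 4.76 → $178.50.
Feedstock cost = 411 × 575/1000, so $236.325.
Job cost: 178.50 + 236.325 = 414.825 ≈ $414.83.

$414.83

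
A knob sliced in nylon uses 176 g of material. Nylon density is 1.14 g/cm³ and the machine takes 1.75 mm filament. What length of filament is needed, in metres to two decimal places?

Extruded volume: 176/1.14 = 154.386 cm³ (154386 mm³).
Filament cross-section = π × (1.75/2)² = 2.4053 mm².
L = V/A = 154386/2.4053 = 64185.76 mm → 64.19 m.

64.19 m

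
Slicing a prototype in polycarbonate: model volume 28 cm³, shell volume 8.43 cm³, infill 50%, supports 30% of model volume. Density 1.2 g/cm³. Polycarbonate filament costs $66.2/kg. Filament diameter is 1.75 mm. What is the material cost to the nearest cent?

$2.11

Interior volume: 28 − 8.43 → 19.57 cm³.
Infill volume = 0.50 × 19.57 = 9.785 cm³.
Support: 0.30 × 28 → 8.4 cm³.
Total printed volume = 8.43 + 9.785 + 8.4, so 26.615 cm³.
Mass = 26.615 × 1.2, so 31.938 g.
Cost = 31.938 g / 1000 × $66.2/kg = $2.11.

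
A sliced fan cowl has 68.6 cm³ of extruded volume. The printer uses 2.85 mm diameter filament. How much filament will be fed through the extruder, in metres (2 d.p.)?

A = π r² = π × 1.425² = 6.3794 mm².
Length = 68.6 cm³ / 6.3794 mm² = 68600 / 6.3794 = 10753.36 mm = 10.75 m.

10.75 m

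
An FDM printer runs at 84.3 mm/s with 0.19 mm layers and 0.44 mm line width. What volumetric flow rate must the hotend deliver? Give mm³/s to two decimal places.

7.05

Bead cross-section = 0.19 × 0.44 = 0.0836 mm².
Volumetric flow = 84.3 × 0.0836 = 7.05 mm³/s.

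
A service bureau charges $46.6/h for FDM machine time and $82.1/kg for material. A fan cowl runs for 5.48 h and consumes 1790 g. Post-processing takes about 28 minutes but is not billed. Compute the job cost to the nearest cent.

$402.33

Machine-time cost = 46.6 × 5.48, so $255.368.
Feedstock cost = 82.1 × 1790/1000, so $146.959.
Job cost: 255.368 + 146.959 = 402.327 ≈ $402.33.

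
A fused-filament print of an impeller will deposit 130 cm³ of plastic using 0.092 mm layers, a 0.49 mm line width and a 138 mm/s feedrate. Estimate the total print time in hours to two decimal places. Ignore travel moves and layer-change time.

5.80 hours

Line area: 0.092 × 0.49 → 0.04508 mm².
Total extruded path = 130000/0.04508 = 2883762.2 mm.
Time extruding = 2883762.2 / 138 = 20896.8 s.
In the requested units: 20896.8 s = 5.80 hours.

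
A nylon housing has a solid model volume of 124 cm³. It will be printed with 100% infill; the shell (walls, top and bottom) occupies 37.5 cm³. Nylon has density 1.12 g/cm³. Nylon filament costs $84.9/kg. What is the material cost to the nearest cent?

Interior volume: 124 − 37.5 → 86.5 cm³.
Deposited infill = 1.00 × 86.5, so 86.5 cm³.
Total extruded = 37.5 + 86.5 = 124 cm³.
Mass = 124 × 1.12 = 138.88 g.
Cost = 138.88 g / 1000 × $84.9/kg = $11.79.

$11.79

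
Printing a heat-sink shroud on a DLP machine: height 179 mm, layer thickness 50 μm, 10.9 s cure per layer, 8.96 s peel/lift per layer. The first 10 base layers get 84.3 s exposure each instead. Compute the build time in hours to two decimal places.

19.95 hours

Number of layers: 179 / 0.05 → 3580 (rounded up).
Bottom layers = 10 × (84.3 + 8.96) = 932.6 s.
Regular layers = 3570 × (10.9 + 8.96) = 70900.2 s.
Sum: 932.6 + 70900.2 = 71832.8 s → 19.95 hours.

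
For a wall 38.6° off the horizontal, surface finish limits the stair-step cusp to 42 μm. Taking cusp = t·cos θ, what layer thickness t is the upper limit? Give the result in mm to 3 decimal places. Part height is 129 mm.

0.054 mm

t = h_c / cos θ = 0.042 / 0.7815 = 0.054 mm.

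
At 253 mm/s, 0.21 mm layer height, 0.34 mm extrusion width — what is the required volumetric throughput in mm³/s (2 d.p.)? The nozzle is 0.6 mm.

18.06

Extrusion cross-section = 0.21 × 0.34 = 0.0714 mm².
Volumetric flow = 253 × 0.0714 = 18.06 mm³/s.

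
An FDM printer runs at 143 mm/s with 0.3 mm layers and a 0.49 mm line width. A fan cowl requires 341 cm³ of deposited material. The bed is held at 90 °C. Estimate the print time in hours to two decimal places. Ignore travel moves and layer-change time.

Extrusion cross-section: 0.3 × 0.49 → 0.147 mm².
Total extruded path = 341000/0.147 = 2319727.9 mm.
Time extruding = 2319727.9 / 143 = 16221.9 s.
In the requested units: 16221.9 s = 4.51 hours.

4.51 hours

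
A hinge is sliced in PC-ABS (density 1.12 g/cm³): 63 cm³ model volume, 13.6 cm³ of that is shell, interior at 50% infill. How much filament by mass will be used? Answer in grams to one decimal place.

42.9 g

Infill region: 63 − 13.6 → 49.4 cm³.
Infill volume = 0.50 × 49.4, so 24.7 cm³.
Deposited volume = 13.6 + 24.7, so 38.3 cm³.
Mass = 38.3 × 1.12 = 42.896 g.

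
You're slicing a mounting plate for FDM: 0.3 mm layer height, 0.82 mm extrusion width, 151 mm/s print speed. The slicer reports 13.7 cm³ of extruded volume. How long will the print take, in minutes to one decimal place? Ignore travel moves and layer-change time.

6.1 minutes

Extrusion cross-section: 0.3 × 0.82 → 0.246 mm².
Toolpath length = 13.7 cm³ / 0.246 mm² = 13700 / 0.246 = 55691.1 mm.
Time extruding = 55691.1 / 151, so 368.8 s.
In the requested units: 368.8 s = 6.1 minutes.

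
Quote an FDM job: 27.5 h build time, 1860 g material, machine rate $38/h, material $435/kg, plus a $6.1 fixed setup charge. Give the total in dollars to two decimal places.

Machine cost = 38 × 27.5 = $1045.00.
Material cost = 435 × 1860/1000, so $809.10.
Total = 1045.00 + 809.10 + 6.1 = $1860.20.

$1860.20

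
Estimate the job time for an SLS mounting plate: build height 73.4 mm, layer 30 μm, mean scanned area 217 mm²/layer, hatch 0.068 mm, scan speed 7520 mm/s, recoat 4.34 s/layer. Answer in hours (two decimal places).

Layers = ⌈73.4/0.03⌉ = 2447.
Per-layer scan distance = 217 / 0.068, so 3191.2 mm.
Scan time per layer: 3191.2 / 7520 → 0.4244 s.
Per-layer time = 0.4244 + 4.34, so 4.7644 s.
2447 layers × 4.7644 s/layer = 11658.4868 s, i.e. 3.24 hours.

3.24 hours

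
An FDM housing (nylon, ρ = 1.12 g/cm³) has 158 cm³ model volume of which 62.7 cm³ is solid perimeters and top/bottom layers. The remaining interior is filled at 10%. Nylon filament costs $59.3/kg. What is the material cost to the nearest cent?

Infill region = 158 − 62.7 = 95.3 cm³.
Infill volume = 0.10 × 95.3, so 9.53 cm³.
Deposited volume = 62.7 + 9.53, so 72.23 cm³.
Mass = 72.23 × 1.12 = 80.8976 g.
At $59.3/kg: 80.8976/1000 × 59.3 = $4.80.

$4.80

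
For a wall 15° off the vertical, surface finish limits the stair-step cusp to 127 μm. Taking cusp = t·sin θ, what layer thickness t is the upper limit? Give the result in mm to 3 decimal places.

sin(15°) = 0.2588; t_max = 0.127/0.2588 = 0.491 mm.

0.491 mm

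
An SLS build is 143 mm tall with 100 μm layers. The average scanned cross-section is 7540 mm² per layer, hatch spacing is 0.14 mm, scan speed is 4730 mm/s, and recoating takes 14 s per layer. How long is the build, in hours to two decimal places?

10.08 hours

Number of layers: 143 / 0.1 → 1430 (rounded up).
Per-layer scan distance = 7540 / 0.14, so 53857.1 mm.
Scan time per layer = 53857.1 / 4730, so 11.3863 s.
Per-layer time = 11.3863 + 14, so 25.3863 s.
Total: 1430 × 25.3863 s = 36302.409 s → 10.08 hours.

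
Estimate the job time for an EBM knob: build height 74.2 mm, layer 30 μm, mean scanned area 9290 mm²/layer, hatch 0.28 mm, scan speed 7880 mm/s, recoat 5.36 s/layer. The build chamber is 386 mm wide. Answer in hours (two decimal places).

6.58 hours

Layer count = ceil(74.2 / 0.03) = 2474.
Per-layer scan distance: 9290 / 0.28 → 33178.6 mm.
Per-layer scan time = 33178.6 / 7880, so 4.2105 s.
Time per layer: 4.2105 + 5.36 → 9.5705 s.
Build time = 2474 × 9.5705 = 23677.417 s = 6.58 hours.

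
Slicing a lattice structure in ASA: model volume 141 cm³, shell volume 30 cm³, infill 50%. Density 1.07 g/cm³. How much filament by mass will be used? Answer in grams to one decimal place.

Volume inside the shell = 141 − 30 = 111 cm³.
Deposited infill = 0.50 × 111, so 55.5 cm³.
Total printed volume = 30 + 55.5 = 85.5 cm³.
Mass = 85.5 × 1.07 = 91.485 g.

91.5 g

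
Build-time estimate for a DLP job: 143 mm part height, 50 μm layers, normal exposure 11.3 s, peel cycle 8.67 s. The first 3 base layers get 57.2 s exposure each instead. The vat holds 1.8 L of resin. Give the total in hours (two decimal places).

Number of layers: 143 / 0.05 → 2860 (rounded up).
Bottom layers = 3 × (57.2 + 8.67) = 197.61 s.
Normal layers = 2857 × (11.3 + 8.67), so 57054.29 s.
Sum: 197.61 + 57054.29 = 57251.9 s → 15.90 hours.

15.90 hours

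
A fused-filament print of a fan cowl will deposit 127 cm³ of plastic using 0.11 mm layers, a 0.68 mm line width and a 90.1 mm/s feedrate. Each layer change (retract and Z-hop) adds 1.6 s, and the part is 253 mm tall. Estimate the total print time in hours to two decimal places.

Line area: 0.11 × 0.68 → 0.0748 mm².
Total extruded path = 127000/0.0748 = 1697861 mm.
Time extruding = 1697861 / 90.1 = 18844.2 s.
Layers = ⌈253/0.11⌉ = 2300.
Non-print overhead = 2300 × 1.6, so 3680 s.
Total = 18844.2 + 3680 = 22524.2 s = 6.26 hours.

6.26 hours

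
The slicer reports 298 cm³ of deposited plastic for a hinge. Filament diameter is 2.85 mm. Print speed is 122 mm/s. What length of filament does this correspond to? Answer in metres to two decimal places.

46.71 m

Cross-section of 2.85 mm filament: π·(2.85/2)² = 6.3794 mm².
Length = 298 cm³ / 6.3794 mm² = 298000 / 6.3794 = 46712.86 mm = 46.71 m.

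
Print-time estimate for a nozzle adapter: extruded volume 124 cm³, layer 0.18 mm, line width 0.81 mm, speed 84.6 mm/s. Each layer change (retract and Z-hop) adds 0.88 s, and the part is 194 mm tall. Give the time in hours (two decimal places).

Line area = 0.18 × 0.81, so 0.1458 mm².
Toolpath length = 124 cm³ / 0.1458 mm² = 124000 / 0.1458 = 850480.1 mm.
Extrusion time = 850480.1 / 84.6, so 10053 s.
Layers = ⌈194/0.18⌉ = 1078.
Z-hop total = 1078 × 0.88 = 948.64 s.
Total = 10053 + 948.64 = 11001.64 s = 3.06 hours.

3.06 hours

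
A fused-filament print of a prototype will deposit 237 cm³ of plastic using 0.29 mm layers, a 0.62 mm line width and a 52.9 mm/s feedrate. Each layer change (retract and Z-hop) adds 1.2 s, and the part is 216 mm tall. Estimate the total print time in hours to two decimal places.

Bead cross-section: 0.29 × 0.62 → 0.1798 mm².
Path length: 237000 mm³ / 0.1798 mm² → 1318131.3 mm.
Time extruding: 1318131.3 / 52.9 → 24917.4 s.
Layers = ⌈216/0.29⌉ = 745.
Layer-change overhead = 745 × 1.2 = 894 s.
Total = 24917.4 + 894 = 25811.4 s = 7.17 hours.

7.17 hours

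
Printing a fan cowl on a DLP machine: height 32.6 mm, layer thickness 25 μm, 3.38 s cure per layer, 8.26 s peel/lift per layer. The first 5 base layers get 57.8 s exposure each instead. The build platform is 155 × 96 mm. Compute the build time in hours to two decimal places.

4.29 hours

Layers = ⌈32.6/0.025⌉ = 1304.
Base layers = 5 × (57.8 + 8.26), so 330.3 s.
Regular layers: 1299 × (3.38 + 8.26) → 15120.36 s.
Sum: 330.3 + 15120.36 = 15450.66 s → 4.29 hours.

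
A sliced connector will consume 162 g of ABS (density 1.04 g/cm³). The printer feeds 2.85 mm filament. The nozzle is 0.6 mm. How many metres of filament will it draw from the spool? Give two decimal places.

Extruded volume: 162/1.04 = 155.7692 cm³ (155769.2 mm³).
Filament cross-section = π × (2.85/2)² = 6.3794 mm².
Length = 155769.2 / 6.3794 = 24417.53 mm = 24.42 m.

24.42 m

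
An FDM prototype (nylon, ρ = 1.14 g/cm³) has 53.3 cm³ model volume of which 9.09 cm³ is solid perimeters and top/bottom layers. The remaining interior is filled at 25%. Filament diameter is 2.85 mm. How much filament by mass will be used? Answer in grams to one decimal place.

Infill region = 53.3 − 9.09 = 44.21 cm³.
Deposited infill = 0.25 × 44.21 = 11.0525 cm³.
Total printed volume: 9.09 + 11.0525 → 20.1425 cm³.
Mass = 20.1425 × 1.14 = 22.96245 g.

23.0 g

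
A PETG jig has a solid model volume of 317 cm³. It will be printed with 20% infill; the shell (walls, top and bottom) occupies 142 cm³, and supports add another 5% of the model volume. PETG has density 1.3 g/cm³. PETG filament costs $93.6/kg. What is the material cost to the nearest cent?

$23.47

Interior volume: 317 − 142 → 175 cm³.
Deposited infill: 0.20 × 175 → 35 cm³.
Support: 0.05 × 317 → 15.85 cm³.
Total printed volume = 142 + 35 + 15.85, so 192.85 cm³.
Mass: 192.85 × 1.3 → 250.705 g.
At $93.6/kg: 250.705/1000 × 93.6 = $23.47.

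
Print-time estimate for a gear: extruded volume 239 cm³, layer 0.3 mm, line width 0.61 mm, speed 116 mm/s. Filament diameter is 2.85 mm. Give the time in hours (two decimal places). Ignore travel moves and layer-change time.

3.13 hours

Bead cross-section = 0.3 × 0.61 = 0.183 mm².
Total extruded path = 239000/0.183 = 1306010.9 mm.
Time extruding: 1306010.9 / 116 → 11258.7 s.
That's 11258.7 s → 3.13 hours.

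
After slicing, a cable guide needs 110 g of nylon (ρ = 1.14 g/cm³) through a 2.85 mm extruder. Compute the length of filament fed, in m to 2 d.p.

Extruded volume: 110/1.14 = 96.4912 cm³ (96491.2 mm³).
A = π r² = π × 1.425² = 6.3794 mm².
Length = 96491.2 / 6.3794 = 15125.43 mm = 15.13 m.

15.13 m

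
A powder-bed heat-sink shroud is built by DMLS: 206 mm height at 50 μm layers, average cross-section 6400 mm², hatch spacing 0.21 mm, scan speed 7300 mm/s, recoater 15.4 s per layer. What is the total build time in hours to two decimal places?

22.40 hours

Layer count = ceil(206 / 0.05) = 4120.
Per-layer scan distance = 6400 / 0.21 = 30476.2 mm.
Scan time per layer = 30476.2 / 7300, so 4.1748 s.
Time per layer = 4.1748 + 15.4, so 19.5748 s.
Total: 4120 × 19.5748 s = 80648.176 s → 22.40 hours.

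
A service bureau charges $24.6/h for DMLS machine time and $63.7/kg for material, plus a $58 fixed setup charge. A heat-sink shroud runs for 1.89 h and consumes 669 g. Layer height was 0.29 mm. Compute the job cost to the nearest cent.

Time charge: 24.6 × 1.89 → $46.494.
Material charge = 63.7 × 669/1000, so $42.6153.
Total = 46.494 + 42.6153 + 58 = 147.1093 ≈ $147.11.

$147.11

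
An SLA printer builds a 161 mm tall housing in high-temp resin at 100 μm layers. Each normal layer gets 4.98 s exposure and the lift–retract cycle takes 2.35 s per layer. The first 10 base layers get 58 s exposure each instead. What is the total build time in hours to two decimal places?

Layers = ⌈161/0.1⌉ = 1610.
Burn-in layers: 10 × (58 + 2.35) → 603.5 s.
Normal layers: 1600 × (4.98 + 2.35) → 11728 s.
Sum: 603.5 + 11728 = 12331.5 s → 3.43 hours.

3.43 hours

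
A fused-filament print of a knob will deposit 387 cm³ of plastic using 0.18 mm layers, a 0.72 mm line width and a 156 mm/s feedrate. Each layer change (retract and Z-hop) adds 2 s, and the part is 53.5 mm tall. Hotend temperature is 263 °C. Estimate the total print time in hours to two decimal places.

5.48 hours

Line area = 0.18 × 0.72 = 0.1296 mm².
Total extruded path = 387000/0.1296 = 2986111.1 mm.
Extrusion time = 2986111.1 / 156, so 19141.7 s.
Layers = ⌈53.5/0.18⌉ = 298.
Layer-change overhead: 298 × 2 → 596 s.
Altogether 19141.7 + 596 = 19737.7 s, i.e. 5.48 hours.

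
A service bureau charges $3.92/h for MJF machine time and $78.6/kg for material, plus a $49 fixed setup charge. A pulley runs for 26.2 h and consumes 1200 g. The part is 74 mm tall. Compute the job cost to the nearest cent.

$246.02

Time charge: 3.92 × 26.2 → $102.704.
Material charge = 78.6 × 1200/1000 = $94.32.
Total = 102.704 + 94.32 + 49 = 246.024 ≈ $246.02.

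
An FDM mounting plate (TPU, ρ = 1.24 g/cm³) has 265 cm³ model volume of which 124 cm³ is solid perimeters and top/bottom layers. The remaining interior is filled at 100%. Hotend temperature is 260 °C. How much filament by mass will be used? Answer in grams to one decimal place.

328.6 g

Infill region = 265 − 124 = 141 cm³.
Deposited infill = 1.00 × 141 = 141 cm³.
Total extruded: 124 + 141 → 265 cm³.
Mass: 265 × 1.24 → 328.6 g.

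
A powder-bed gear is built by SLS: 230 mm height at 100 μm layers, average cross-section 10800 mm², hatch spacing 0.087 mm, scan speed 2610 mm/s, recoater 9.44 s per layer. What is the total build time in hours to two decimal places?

36.42 hours

Layer count = ceil(230 / 0.1) = 2300.
Per-layer scan distance = 10800 / 0.087, so 124137.9 mm.
Laser time per layer = 124137.9 / 2610 = 47.5624 s.
Layer cycle = 47.5624 + 9.44, so 57.0024 s.
Total: 2300 × 57.0024 s = 131105.52 s → 36.42 hours.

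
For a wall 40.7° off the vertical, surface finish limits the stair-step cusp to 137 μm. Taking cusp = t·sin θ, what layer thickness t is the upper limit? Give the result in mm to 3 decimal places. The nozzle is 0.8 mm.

Layer height = cusp / sin(40.7°) = 0.137 / 0.6521 = 0.210 mm.

0.210 mm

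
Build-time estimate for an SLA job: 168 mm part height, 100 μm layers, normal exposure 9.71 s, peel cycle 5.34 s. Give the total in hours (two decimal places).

7.02 hours

Number of layers: 168 / 0.1 → 1680 (rounded up).
Cycle time = 9.71 + 5.34, so 15.05 s.
Total = 1680 × 15.05 = 25284 s = 7.02 hours.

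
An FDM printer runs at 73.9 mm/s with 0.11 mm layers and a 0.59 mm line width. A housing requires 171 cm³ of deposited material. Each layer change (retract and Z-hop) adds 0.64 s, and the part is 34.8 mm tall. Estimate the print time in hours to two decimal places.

9.96 hours

Bead cross-section = 0.11 × 0.59, so 0.0649 mm².
Path length: 171000 mm³ / 0.0649 mm² → 2634822.8 mm.
Extrusion time = 2634822.8 / 73.9, so 35653.9 s.
Number of layers: 34.8 / 0.11 → 317 (rounded up).
Z-hop total = 317 × 0.64 = 202.88 s.
Total = 35653.9 + 202.88 = 35856.78 s = 9.96 hours.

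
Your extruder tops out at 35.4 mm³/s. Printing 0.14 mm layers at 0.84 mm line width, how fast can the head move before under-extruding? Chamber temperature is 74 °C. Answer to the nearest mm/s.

301 mm/s

Bead cross-section: 0.14 × 0.84 → 0.1176 mm².
v_max = Q/A = 35.4/0.1176 = 301.02 mm/s → 301 mm/s.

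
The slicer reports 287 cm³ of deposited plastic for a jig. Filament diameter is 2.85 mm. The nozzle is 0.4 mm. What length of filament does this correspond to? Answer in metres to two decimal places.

44.99 m

Cross-section of 2.85 mm filament: π·(2.85/2)² = 6.3794 mm².
Length = 287 cm³ / 6.3794 mm² = 287000 / 6.3794 = 44988.56 mm = 44.99 m.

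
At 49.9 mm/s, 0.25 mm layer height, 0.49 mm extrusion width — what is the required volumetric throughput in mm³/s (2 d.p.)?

6.11

Extrusion cross-section: 0.25 × 0.49 → 0.1225 mm².
Volumetric flow = 49.9 × 0.1225 = 6.11 mm³/s.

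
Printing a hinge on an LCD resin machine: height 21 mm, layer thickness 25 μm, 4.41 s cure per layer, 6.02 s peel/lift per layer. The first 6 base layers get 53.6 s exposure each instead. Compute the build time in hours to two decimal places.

2.52 hours

Layers = ⌈21/0.025⌉ = 840.
Base layers: 6 × (53.6 + 6.02) → 357.72 s.
Normal layers = 834 × (4.41 + 6.02) = 8698.62 s.
Total = 357.72 + 8698.62 = 9056.34 s = 2.52 hours.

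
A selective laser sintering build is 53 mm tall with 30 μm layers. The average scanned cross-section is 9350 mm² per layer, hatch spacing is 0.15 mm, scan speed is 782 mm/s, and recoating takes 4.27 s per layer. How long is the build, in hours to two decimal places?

Layer count = ceil(53 / 0.03) = 1767.
Scan path per layer = 9350 / 0.15 = 62333.3 mm.
Laser time per layer: 62333.3 / 782 → 79.7101 s.
Layer cycle = 79.7101 + 4.27 = 83.9801 s.
Total: 1767 × 83.9801 s = 148392.8367 s → 41.22 hours.

41.22 hours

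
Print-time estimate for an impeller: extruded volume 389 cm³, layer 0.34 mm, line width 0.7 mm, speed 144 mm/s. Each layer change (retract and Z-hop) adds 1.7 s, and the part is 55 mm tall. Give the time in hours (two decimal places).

Line area = 0.34 × 0.7, so 0.238 mm².
Path length: 389000 mm³ / 0.238 mm² → 1634453.8 mm.
Extrusion time = 1634453.8 / 144 = 11350.4 s.
Number of layers: 55 / 0.34 → 162 (rounded up).
Layer-change overhead: 162 × 1.7 → 275.4 s.
Total = 11350.4 + 275.4 = 11625.8 s = 3.23 hours.

3.23 hours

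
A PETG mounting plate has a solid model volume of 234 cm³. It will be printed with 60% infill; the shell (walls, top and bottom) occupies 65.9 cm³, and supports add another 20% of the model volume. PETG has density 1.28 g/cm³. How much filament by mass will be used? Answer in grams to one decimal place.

Volume inside the shell: 234 − 65.9 → 168.1 cm³.
Infill volume = 0.60 × 168.1, so 100.86 cm³.
Support = 0.20 × 234, so 46.8 cm³.
Deposited volume: 65.9 + 100.86 + 46.8 → 213.56 cm³.
Mass = 213.56 × 1.28, so 273.3568 g.

273.4 g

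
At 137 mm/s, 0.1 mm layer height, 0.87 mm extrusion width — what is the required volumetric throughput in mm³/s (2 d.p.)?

11.92

Bead cross-section: 0.1 × 0.87 → 0.087 mm².
Volumetric flow = 137 × 0.087 = 11.92 mm³/s.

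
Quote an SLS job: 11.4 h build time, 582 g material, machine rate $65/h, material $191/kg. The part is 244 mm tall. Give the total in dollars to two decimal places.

Machine-time cost = 65 × 11.4 = $741.00.
Material cost = 191 × 582/1000 = $111.162.
Total = 741.00 + 111.162 = 852.162 ≈ $852.16.

$852.16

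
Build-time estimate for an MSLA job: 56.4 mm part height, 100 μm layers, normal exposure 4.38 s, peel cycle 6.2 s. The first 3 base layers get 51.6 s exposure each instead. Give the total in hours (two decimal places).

Layer count = ceil(56.4 / 0.1) = 564.
Bottom layers = 3 × (51.6 + 6.2), so 173.4 s.
Regular layers = 561 × (4.38 + 6.2), so 5935.38 s.
Total = 173.4 + 5935.38 = 6108.78 s = 1.70 hours.

1.70 hours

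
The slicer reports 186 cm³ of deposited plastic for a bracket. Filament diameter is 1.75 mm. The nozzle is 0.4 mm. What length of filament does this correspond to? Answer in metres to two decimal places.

Filament cross-section = π × (1.75/2)² = 2.4053 mm².
Length = 186 cm³ / 2.4053 mm² = 186000 / 2.4053 = 77329.23 mm = 77.33 m.

77.33 m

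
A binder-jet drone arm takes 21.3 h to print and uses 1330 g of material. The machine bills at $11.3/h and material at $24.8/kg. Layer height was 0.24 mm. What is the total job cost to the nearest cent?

Time charge = 11.3 × 21.3, so $240.69.
Feedstock cost: 24.8 × 1330/1000 → $32.984.
Total = 240.69 + 32.984 = 273.674 ≈ $273.67.

$273.67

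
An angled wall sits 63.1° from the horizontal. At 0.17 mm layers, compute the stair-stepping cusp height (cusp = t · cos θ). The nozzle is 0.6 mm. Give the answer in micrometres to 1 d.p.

76.9 μm

cos(63.1°) = 0.4524, so cusp = 0.17 × 0.4524 = 0.076908 mm → 76.9 μm.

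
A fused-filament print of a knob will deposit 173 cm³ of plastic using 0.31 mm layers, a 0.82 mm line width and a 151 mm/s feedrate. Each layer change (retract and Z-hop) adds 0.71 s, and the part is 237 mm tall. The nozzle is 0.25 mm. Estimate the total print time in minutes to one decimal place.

84.2 minutes

Line area: 0.31 × 0.82 → 0.2542 mm².
Total extruded path = 173000/0.2542 = 680566.5 mm.
Print-move time: 680566.5 / 151 → 4507.1 s.
Layer count = ceil(237 / 0.31) = 765.
Non-print overhead = 765 × 0.71 = 543.15 s.
Altogether 4507.1 + 543.15 = 5050.25 s, i.e. 84.2 minutes.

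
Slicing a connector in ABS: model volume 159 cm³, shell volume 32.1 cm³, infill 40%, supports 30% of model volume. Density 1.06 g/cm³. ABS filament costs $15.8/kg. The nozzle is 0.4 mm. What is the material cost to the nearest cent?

$2.19

Infill region = 159 − 32.1 = 126.9 cm³.
Infill deposited = 0.40 × 126.9 = 50.76 cm³.
Support: 0.30 × 159 → 47.7 cm³.
Total extruded = 32.1 + 50.76 + 47.7 = 130.56 cm³.
Mass = 130.56 × 1.06, so 138.3936 g.
Cost = 138.3936 g / 1000 × $15.8/kg = $2.19.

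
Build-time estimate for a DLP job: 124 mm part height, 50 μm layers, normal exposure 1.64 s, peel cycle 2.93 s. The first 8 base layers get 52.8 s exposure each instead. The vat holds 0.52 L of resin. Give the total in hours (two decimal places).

3.26 hours

Number of layers: 124 / 0.05 → 2480 (rounded up).
Bottom layers: 8 × (52.8 + 2.93) → 445.84 s.
Normal layers = 2472 × (1.64 + 2.93) = 11297.04 s.
Total = 445.84 + 11297.04 = 11742.88 s = 3.26 hours.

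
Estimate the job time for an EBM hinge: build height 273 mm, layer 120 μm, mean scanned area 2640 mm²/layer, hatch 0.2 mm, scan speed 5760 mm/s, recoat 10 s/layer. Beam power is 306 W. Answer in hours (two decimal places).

Number of layers: 273 / 0.12 → 2275 (rounded up).
Per-layer scan distance = 2640 / 0.2, so 13200 mm.
Beam time per layer = 13200 / 5760 = 2.2917 s.
Time per layer = 2.2917 + 10, so 12.2917 s.
Total: 2275 × 12.2917 s = 27963.6175 s → 7.77 hours.

7.77 hours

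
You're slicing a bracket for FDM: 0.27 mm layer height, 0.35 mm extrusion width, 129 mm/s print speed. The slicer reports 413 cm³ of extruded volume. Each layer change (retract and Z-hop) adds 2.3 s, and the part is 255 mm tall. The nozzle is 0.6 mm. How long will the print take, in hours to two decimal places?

Extrusion cross-section = 0.27 × 0.35, so 0.0945 mm².
Path length: 413000 mm³ / 0.0945 mm² → 4370370.4 mm.
Extrusion time = 4370370.4 / 129 = 33878.8 s.
Layers = ⌈255/0.27⌉ = 945.
Z-hop total: 945 × 2.3 → 2173.5 s.
Total = 33878.8 + 2173.5 = 36052.3 s = 10.01 hours.

10.01 hours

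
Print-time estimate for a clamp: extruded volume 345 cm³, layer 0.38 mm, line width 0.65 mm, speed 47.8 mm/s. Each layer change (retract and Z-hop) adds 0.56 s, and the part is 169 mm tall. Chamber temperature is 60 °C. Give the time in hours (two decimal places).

8.19 hours

Extrusion cross-section: 0.38 × 0.65 → 0.247 mm².
Toolpath length = 345 cm³ / 0.247 mm² = 345000 / 0.247 = 1396761.1 mm.
Extrusion time = 1396761.1 / 47.8 = 29220.9 s.
Layer count = ceil(169 / 0.38) = 445.
Layer-change overhead = 445 × 0.56, so 249.2 s.
Altogether 29220.9 + 249.2 = 29470.1 s, i.e. 8.19 hours.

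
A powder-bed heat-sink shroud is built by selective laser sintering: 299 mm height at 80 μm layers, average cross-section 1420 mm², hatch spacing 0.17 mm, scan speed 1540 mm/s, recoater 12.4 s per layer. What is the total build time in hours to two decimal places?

18.51 hours

Layer count = ceil(299 / 0.08) = 3738.
Hatch length per layer = 1420 / 0.17 = 8352.9 mm.
Scan time per layer: 8352.9 / 1540 → 5.424 s.
Per-layer time: 5.424 + 12.4 → 17.824 s.
3738 layers × 17.824 s/layer = 66626.112 s, i.e. 18.51 hours.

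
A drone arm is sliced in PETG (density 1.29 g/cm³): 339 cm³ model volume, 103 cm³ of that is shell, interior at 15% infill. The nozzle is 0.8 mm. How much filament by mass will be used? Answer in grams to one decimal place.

178.5 g

Infill region = 339 − 103, so 236 cm³.
Infill deposited = 0.15 × 236 = 35.4 cm³.
Deposited volume = 103 + 35.4, so 138.4 cm³.
Mass = 138.4 × 1.29, so 178.536 g.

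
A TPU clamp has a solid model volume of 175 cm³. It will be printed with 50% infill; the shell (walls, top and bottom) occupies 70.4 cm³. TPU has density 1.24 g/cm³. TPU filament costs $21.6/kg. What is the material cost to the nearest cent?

Interior volume = 175 − 70.4, so 104.6 cm³.
Infill volume = 0.50 × 104.6, so 52.3 cm³.
Total extruded: 70.4 + 52.3 → 122.7 cm³.
Mass = 122.7 × 1.24, so 152.148 g.
At $21.6/kg: 152.148/1000 × 21.6 = $3.29.

$3.29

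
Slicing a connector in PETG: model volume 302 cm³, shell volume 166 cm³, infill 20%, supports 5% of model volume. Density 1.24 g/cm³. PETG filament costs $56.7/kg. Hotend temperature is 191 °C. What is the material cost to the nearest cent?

Infill region: 302 − 166 → 136 cm³.
Deposited infill = 0.20 × 136 = 27.2 cm³.
Support = 0.05 × 302, so 15.1 cm³.
Total printed volume = 166 + 27.2 + 15.1, so 208.3 cm³.
Mass = 208.3 × 1.24, so 258.292 g.
Cost = 258.292 g / 1000 × $56.7/kg = $14.65.

$14.65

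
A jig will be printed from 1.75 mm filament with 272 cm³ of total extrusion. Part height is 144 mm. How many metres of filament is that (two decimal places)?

113.08 m

Cross-section of 1.75 mm filament: π·(1.75/2)² = 2.4053 mm².
L = 272000 mm³ / 2.4053 mm² = 113083.61 mm, i.e. 113.08 m.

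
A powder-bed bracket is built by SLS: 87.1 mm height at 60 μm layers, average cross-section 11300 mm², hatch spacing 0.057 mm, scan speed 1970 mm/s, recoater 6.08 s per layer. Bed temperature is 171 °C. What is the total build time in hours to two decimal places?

43.04 hours

Layer count = ceil(87.1 / 0.06) = 1452.
Scan path per layer = 11300 / 0.057 = 198245.6 mm.
Per-layer scan time: 198245.6 / 1970 → 100.6323 s.
Layer cycle = 100.6323 + 6.08, so 106.7123 s.
Total: 1452 × 106.7123 s = 154946.2596 s → 43.04 hours.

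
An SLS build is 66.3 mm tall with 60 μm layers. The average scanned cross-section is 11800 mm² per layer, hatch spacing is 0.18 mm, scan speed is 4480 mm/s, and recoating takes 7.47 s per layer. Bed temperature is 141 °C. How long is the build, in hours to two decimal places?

6.78 hours

Number of layers: 66.3 / 0.06 → 1105 (rounded up).
Hatch length per layer = 11800 / 0.18 = 65555.6 mm.
Per-layer scan time = 65555.6 / 4480 = 14.6329 s.
Per-layer time = 14.6329 + 7.47, so 22.1029 s.
Total: 1105 × 22.1029 s = 24423.7045 s → 6.78 hours.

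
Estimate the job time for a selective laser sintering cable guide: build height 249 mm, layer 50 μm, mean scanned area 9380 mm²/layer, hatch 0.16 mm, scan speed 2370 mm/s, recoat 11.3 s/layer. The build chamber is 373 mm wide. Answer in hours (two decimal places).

Number of layers: 249 / 0.05 → 4980 (rounded up).
Scan path per layer: 9380 / 0.16 → 58625 mm.
Scan time per layer = 58625 / 2370, so 24.7363 s.
Per-layer time: 24.7363 + 11.3 → 36.0363 s.
Total: 4980 × 36.0363 s = 179460.774 s → 49.85 hours.

49.85 hours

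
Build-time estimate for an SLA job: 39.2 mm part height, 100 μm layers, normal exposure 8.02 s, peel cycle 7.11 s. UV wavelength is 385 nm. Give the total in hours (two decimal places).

1.65 hours

Layers = ⌈39.2/0.1⌉ = 392.
Cycle time: 8.02 + 7.11 → 15.13 s.
Total = 392 × 15.13 = 5930.96 s = 1.65 hours.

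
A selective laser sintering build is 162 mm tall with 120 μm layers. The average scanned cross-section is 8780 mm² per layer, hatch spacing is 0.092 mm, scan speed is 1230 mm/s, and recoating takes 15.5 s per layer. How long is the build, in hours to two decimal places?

34.91 hours

Layer count = ceil(162 / 0.12) = 1350.
Hatch length per layer = 8780 / 0.092 = 95434.8 mm.
Laser time per layer = 95434.8 / 1230, so 77.5893 s.
Time per layer: 77.5893 + 15.5 → 93.0893 s.
Total: 1350 × 93.0893 s = 125670.555 s → 34.91 hours.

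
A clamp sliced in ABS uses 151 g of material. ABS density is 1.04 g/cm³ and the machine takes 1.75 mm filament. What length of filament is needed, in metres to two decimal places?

60.36 m

Extruded volume: 151/1.04 = 145.1923 cm³ (145192.3 mm³).
Cross-section of 1.75 mm filament: π·(1.75/2)² = 2.4053 mm².
L = V/A = 145192.3/2.4053 = 60363.49 mm → 60.36 m.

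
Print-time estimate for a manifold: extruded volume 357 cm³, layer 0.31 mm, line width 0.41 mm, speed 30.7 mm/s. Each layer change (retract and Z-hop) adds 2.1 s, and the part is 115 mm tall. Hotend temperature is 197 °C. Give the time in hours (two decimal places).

Extrusion cross-section = 0.31 × 0.41, so 0.1271 mm².
Toolpath length = 357 cm³ / 0.1271 mm² = 357000 / 0.1271 = 2808812 mm.
Print-move time = 2808812 / 30.7 = 91492.2 s.
Layers = ⌈115/0.31⌉ = 371.
Layer-change overhead: 371 × 2.1 → 779.1 s.
Total = 91492.2 + 779.1 = 92271.3 s = 25.63 hours.

25.63 hours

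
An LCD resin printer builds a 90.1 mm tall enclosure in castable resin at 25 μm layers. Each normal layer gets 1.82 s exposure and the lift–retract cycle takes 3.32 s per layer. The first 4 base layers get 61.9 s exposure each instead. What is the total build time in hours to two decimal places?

Layers = ⌈90.1/0.025⌉ = 3604.
Burn-in layers: 4 × (61.9 + 3.32) → 260.88 s.
Normal layers: 3600 × (1.82 + 3.32) → 18504 s.
Sum: 260.88 + 18504 = 18764.88 s → 5.21 hours.

5.21 hours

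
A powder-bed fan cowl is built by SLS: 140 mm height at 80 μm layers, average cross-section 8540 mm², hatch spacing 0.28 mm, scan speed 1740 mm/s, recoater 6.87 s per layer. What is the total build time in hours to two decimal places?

Layer count = ceil(140 / 0.08) = 1750.
Hatch length per layer = 8540 / 0.28 = 30500 mm.
Scan time per layer: 30500 / 1740 → 17.5287 s.
Time per layer: 17.5287 + 6.87 → 24.3987 s.
Build time = 1750 × 24.3987 = 42697.725 s = 11.86 hours.

11.86 hours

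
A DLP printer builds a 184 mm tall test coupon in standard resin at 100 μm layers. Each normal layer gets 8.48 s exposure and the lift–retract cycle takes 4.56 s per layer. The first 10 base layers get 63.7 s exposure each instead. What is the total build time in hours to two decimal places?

6.82 hours

Layers = ⌈184/0.1⌉ = 1840.
Burn-in layers: 10 × (63.7 + 4.56) → 682.6 s.
Remaining layers = 1830 × (8.48 + 4.56), so 23863.2 s.
Sum: 682.6 + 23863.2 = 24545.8 s → 6.82 hours.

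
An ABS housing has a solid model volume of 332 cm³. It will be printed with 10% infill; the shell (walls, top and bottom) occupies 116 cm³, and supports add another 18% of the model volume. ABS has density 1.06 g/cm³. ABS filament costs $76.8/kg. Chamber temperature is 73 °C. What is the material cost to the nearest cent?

Interior volume: 332 − 116 → 216 cm³.
Deposited infill: 0.10 × 216 → 21.6 cm³.
Support = 0.18 × 332, so 59.76 cm³.
Deposited volume = 116 + 21.6 + 59.76, so 197.36 cm³.
Mass = 197.36 × 1.06 = 209.2016 g.
Cost = 209.2016 g / 1000 × $76.8/kg = $16.07.

$16.07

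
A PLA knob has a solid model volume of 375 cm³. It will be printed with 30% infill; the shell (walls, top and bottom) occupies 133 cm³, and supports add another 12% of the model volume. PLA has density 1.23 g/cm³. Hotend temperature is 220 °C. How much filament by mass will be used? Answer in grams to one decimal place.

Volume inside the shell: 375 − 133 → 242 cm³.
Infill volume = 0.30 × 242 = 72.6 cm³.
Support: 0.12 × 375 → 45 cm³.
Deposited volume: 133 + 72.6 + 45 → 250.6 cm³.
Mass: 250.6 × 1.23 → 308.238 g.

308.2 g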